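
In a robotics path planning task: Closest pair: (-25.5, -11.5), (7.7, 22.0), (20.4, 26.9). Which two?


d(P0,P1) = 47.1645, d(P0,P2) = 59.8445, d(P1,P2) = 13.6125
Closest: P1 and P2

Closest pair: (7.7, 22.0) and (20.4, 26.9), distance = 13.6125


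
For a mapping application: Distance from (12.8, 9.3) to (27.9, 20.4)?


dx=15.1, dy=11.1
d^2 = 15.1^2 + 11.1^2 = 351.22
d = sqrt(351.22) = 18.7409

18.7409


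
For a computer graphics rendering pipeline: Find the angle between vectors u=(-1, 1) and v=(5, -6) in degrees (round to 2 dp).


u.v = -11, |u| = sqrt(2) = 1.4142, |v| = sqrt(61) = 7.8102
cos(theta) = u.v/(|u||v|) = -11/sqrt(122) = -0.995893
theta = acos(-0.995893) = 174.81 degrees

174.81 degrees


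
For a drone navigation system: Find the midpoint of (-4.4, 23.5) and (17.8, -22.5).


M = (((-4.4)+17.8)/2, (23.5+(-22.5))/2)
= (6.7, 0.5)

(6.7, 0.5)


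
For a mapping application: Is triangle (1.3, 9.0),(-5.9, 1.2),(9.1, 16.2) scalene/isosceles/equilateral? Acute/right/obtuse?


Side lengths squared: AB^2=112.68, BC^2=450, CA^2=112.68
Sorted: [112.68, 112.68, 450]
By sides: Isosceles, By angles: Obtuse

Isosceles, Obtuse


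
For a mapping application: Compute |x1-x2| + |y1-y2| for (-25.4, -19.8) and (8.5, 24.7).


|(-25.4)-8.5| + |(-19.8)-24.7| = 33.9 + 44.5 = 78.4

78.4


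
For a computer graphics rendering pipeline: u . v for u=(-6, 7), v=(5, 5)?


u . v = u_x*v_x + u_y*v_y = (-6)*5 + 7*5
= (-30) + 35 = 5

5


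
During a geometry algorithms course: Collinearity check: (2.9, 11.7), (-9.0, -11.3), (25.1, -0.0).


Cross product: ((-9)-2.9)*(0-11.7) - ((-11.3)-11.7)*(25.1-2.9)
= 649.83

No, not collinear


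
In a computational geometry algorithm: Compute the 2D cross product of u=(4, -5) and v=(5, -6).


u x v = u_x*v_y - u_y*v_x = 4*(-6) - (-5)*5
= (-24) - (-25) = 1

1


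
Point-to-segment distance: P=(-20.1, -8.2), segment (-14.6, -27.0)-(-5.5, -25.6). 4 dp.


Project P onto AB: t = 0 (clamped to [0,1])
Closest point on segment: (-14.6, -27)
Distance: 19.588

19.588


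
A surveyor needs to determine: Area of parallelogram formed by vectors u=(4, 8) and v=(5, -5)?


|u x v| = |4*(-5) - 8*5|
= |(-20) - 40| = 60

60


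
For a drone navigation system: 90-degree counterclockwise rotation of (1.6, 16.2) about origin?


90° CCW: (x,y) -> (-y, x)
(1.6,16.2) -> (-16.2, 1.6)

(-16.2, 1.6)


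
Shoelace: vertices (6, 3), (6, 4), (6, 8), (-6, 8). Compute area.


Shoelace sum: (6*4 - 6*3) + (6*8 - 6*4) + (6*8 - (-6)*8) + ((-6)*3 - 6*8)
= 60
Area = |60|/2 = 30

30


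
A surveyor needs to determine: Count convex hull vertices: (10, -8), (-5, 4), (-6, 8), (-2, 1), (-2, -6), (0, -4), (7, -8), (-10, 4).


Convex hull vertices (CCW): (-10, 4), (-2, -6), (7, -8), (10, -8), (-6, 8)
Count = 5

5


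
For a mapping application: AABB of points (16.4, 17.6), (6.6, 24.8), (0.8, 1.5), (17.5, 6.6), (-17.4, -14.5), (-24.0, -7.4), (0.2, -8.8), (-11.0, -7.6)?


x range: [-24, 17.5]
y range: [-14.5, 24.8]
Bounding box: (-24,-14.5) to (17.5,24.8)

(-24,-14.5) to (17.5,24.8)


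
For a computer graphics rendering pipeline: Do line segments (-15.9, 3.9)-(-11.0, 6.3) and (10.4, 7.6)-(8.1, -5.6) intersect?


Cross products: d1=-338.65, d2=-279.49, d3=-44.99, d4=-104.15
d1*d2 < 0 and d3*d4 < 0? no

No, they don't intersect


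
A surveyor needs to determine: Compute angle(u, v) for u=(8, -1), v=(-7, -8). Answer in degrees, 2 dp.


u.v = -48, |u| = sqrt(65) = 8.0623, |v| = sqrt(113) = 10.6301
cos(theta) = u.v/(|u||v|) = -48/sqrt(7345) = -0.560074
theta = acos(-0.560074) = 124.06 degrees

124.06 degrees


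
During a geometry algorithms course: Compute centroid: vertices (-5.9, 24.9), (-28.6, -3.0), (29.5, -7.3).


Centroid = ((x_A+x_B+x_C)/3, (y_A+y_B+y_C)/3)
= (((-5.9)+(-28.6)+29.5)/3, (24.9+(-3)+(-7.3))/3)
= (-1.6667, 4.8667)

(-1.6667, 4.8667)


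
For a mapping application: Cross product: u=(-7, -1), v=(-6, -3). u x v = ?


u x v = u_x*v_y - u_y*v_x = (-7)*(-3) - (-1)*(-6)
= 21 - 6 = 15

15


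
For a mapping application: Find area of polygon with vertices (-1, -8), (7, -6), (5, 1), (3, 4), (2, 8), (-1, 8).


Shoelace sum: ((-1)*(-6) - 7*(-8)) + (7*1 - 5*(-6)) + (5*4 - 3*1) + (3*8 - 2*4) + (2*8 - (-1)*8) + ((-1)*(-8) - (-1)*8)
= 172
Area = |172|/2 = 86

86


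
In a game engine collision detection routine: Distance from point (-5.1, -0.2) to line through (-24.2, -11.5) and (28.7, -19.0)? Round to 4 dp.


|cross product| = 741.02
|line direction| = sqrt(2854.66) = 53.429
Distance = 741.02/sqrt(2854.66) = 13.8692

13.8692


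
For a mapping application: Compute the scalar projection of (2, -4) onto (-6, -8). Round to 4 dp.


u.v = 20, |v| = sqrt(100) = 10
Scalar projection = u.v / |v| = 20 / sqrt(100) = 2

2


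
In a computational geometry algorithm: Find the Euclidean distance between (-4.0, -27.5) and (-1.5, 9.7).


dx=2.5, dy=37.2
d^2 = 2.5^2 + 37.2^2 = 1390.09
d = sqrt(1390.09) = 37.2839

37.2839


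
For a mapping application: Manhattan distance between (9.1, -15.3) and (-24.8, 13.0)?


|9.1-(-24.8)| + |(-15.3)-13| = 33.9 + 28.3 = 62.2

62.2


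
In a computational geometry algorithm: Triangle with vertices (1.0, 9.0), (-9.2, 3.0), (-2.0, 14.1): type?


Side lengths squared: AB^2=140.04, BC^2=175.05, CA^2=35.01
Sorted: [35.01, 140.04, 175.05]
By sides: Scalene, By angles: Right

Scalene, Right


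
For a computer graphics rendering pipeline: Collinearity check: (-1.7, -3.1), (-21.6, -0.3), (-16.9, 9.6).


Cross product: ((-21.6)-(-1.7))*(9.6-(-3.1)) - ((-0.3)-(-3.1))*((-16.9)-(-1.7))
= -210.17

No, not collinear


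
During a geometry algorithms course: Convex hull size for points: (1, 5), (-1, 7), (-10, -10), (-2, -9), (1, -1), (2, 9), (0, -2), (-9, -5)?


Convex hull vertices (CCW): (-10, -10), (-2, -9), (1, -1), (2, 9), (-1, 7), (-9, -5)
Count = 6

6


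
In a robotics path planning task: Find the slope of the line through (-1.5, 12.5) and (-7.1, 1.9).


slope = (y2-y1)/(x2-x1) = (1.9-12.5)/((-7.1)-(-1.5)) = (-10.6)/(-5.6) = 1.8929

1.8929


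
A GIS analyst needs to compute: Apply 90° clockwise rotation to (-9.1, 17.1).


90° CW: (x,y) -> (y, -x)
(-9.1,17.1) -> (17.1, 9.1)

(17.1, 9.1)


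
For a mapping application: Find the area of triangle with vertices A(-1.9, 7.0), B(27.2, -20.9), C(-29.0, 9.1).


Area = |x_A(y_B-y_C) + x_B(y_C-y_A) + x_C(y_A-y_B)|/2
= |57 + 57.12 + (-809.1)|/2
= 694.98/2 = 347.49

347.49


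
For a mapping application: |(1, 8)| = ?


|u| = sqrt(1^2 + 8^2) = sqrt(65) = 8.0623

8.0623


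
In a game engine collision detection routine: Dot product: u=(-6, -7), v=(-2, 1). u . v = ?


u . v = u_x*v_x + u_y*v_y = (-6)*(-2) + (-7)*1
= 12 + (-7) = 5

5


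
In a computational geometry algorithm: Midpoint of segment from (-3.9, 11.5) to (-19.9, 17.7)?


M = (((-3.9)+(-19.9))/2, (11.5+17.7)/2)
= (-11.9, 14.6)

(-11.9, 14.6)


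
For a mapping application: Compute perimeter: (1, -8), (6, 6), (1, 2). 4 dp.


Sides: (1, -8)->(6, 6): sqrt(221) = 14.866069, (6, 6)->(1, 2): sqrt(41) = 6.403124, (1, 2)->(1, -8): sqrt(100) = 10
Sum = 31.269193
Perimeter = 31.2692

31.2692


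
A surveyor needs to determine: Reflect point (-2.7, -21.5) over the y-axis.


Reflection over y-axis: (x,y) -> (-x,y)
(-2.7, -21.5) -> (2.7, -21.5)

(2.7, -21.5)


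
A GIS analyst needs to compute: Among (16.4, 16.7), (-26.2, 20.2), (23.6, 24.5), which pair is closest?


d(P0,P1) = 42.7435, d(P0,P2) = 10.6151, d(P1,P2) = 49.9853
Closest: P0 and P2

Closest pair: (16.4, 16.7) and (23.6, 24.5), distance = 10.6151


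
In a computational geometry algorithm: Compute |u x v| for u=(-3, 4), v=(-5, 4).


|u x v| = |(-3)*4 - 4*(-5)|
= |(-12) - (-20)| = 8

8


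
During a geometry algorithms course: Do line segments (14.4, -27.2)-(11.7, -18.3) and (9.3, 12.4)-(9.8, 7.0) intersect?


Cross products: d1=7.74, d2=-2.39, d3=-61.53, d4=-51.4
d1*d2 < 0 and d3*d4 < 0? no

No, they don't intersect


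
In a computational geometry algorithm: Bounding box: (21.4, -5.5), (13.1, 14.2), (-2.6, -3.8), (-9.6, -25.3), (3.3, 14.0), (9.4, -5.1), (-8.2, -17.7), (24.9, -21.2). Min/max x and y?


x range: [-9.6, 24.9]
y range: [-25.3, 14.2]
Bounding box: (-9.6,-25.3) to (24.9,14.2)

(-9.6,-25.3) to (24.9,14.2)


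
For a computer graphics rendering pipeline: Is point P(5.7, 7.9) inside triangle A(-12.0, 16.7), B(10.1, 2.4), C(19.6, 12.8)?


Cross products: AB x AP = 58.63, BC x BP = 98.01, CA x CP = 209.05
All same sign? yes

Yes, inside


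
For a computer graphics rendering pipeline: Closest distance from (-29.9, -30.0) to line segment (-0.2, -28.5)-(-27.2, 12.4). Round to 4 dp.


Project P onto AB: t = 0.3083 (clamped to [0,1])
Closest point on segment: (-8.5249, -15.8893)
Distance: 25.6126

25.6126


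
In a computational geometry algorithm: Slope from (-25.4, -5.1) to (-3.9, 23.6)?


slope = (y2-y1)/(x2-x1) = (23.6-(-5.1))/((-3.9)-(-25.4)) = 28.7/21.5 = 1.3349

1.3349


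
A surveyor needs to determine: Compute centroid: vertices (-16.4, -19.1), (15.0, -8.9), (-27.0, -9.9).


Centroid = ((x_A+x_B+x_C)/3, (y_A+y_B+y_C)/3)
= (((-16.4)+15+(-27))/3, ((-19.1)+(-8.9)+(-9.9))/3)
= (-9.4667, -12.6333)

(-9.4667, -12.6333)


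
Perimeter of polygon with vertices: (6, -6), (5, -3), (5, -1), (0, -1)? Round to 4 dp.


Sides: (6, -6)->(5, -3): sqrt(10) = 3.162278, (5, -3)->(5, -1): sqrt(4) = 2, (5, -1)->(0, -1): sqrt(25) = 5, (0, -1)->(6, -6): sqrt(61) = 7.81025
Sum = 17.972528
Perimeter = 17.9725

17.9725


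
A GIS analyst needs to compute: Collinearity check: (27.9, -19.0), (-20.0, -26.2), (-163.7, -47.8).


Cross product: ((-20)-27.9)*((-47.8)-(-19)) - ((-26.2)-(-19))*((-163.7)-27.9)
= 0

Yes, collinear


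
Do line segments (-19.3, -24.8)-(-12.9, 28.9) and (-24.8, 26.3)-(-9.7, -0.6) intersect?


Cross products: d1=-623.66, d2=359.37, d3=622.39, d4=-360.64
d1*d2 < 0 and d3*d4 < 0? yes

Yes, they intersect


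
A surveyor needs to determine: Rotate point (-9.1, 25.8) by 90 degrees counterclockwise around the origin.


90° CCW: (x,y) -> (-y, x)
(-9.1,25.8) -> (-25.8, -9.1)

(-25.8, -9.1)


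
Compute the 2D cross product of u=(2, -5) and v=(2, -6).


u x v = u_x*v_y - u_y*v_x = 2*(-6) - (-5)*2
= (-12) - (-10) = -2

-2


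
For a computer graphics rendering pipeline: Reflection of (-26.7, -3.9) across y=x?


Reflection over y=x: (x,y) -> (y,x)
(-26.7, -3.9) -> (-3.9, -26.7)

(-3.9, -26.7)


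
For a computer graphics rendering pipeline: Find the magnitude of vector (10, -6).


|u| = sqrt(10^2 + (-6)^2) = sqrt(136) = 11.6619

11.6619


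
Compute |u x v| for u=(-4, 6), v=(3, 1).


|u x v| = |(-4)*1 - 6*3|
= |(-4) - 18| = 22

22


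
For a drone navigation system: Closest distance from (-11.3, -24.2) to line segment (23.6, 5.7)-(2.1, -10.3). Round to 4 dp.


Project P onto AB: t = 1 (clamped to [0,1])
Closest point on segment: (2.1, -10.3)
Distance: 19.3073

19.3073


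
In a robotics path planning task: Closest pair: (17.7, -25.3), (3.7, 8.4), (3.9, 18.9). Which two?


d(P0,P1) = 36.4923, d(P0,P2) = 46.3042, d(P1,P2) = 10.5019
Closest: P1 and P2

Closest pair: (3.7, 8.4) and (3.9, 18.9), distance = 10.5019


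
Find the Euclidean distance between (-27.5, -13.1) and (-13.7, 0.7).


dx=13.8, dy=13.8
d^2 = 13.8^2 + 13.8^2 = 380.88
d = sqrt(380.88) = 19.5161

19.5161


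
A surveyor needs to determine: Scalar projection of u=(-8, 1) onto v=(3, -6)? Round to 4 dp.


u.v = -30, |v| = sqrt(45) = 6.7082
Scalar projection = u.v / |v| = -30 / sqrt(45) = -4.4721

-4.4721


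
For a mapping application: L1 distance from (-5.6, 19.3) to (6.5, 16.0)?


|(-5.6)-6.5| + |19.3-16| = 12.1 + 3.3 = 15.4

15.4


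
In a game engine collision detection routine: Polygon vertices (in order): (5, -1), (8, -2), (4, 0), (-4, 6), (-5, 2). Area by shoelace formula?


Shoelace sum: (5*(-2) - 8*(-1)) + (8*0 - 4*(-2)) + (4*6 - (-4)*0) + ((-4)*2 - (-5)*6) + ((-5)*(-1) - 5*2)
= 47
Area = |47|/2 = 23.5

23.5


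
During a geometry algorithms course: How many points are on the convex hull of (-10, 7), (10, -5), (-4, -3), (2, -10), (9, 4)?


Convex hull vertices (CCW): (-10, 7), (-4, -3), (2, -10), (10, -5), (9, 4)
Count = 5

5


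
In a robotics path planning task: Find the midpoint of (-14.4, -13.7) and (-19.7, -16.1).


M = (((-14.4)+(-19.7))/2, ((-13.7)+(-16.1))/2)
= (-17.05, -14.9)

(-17.05, -14.9)


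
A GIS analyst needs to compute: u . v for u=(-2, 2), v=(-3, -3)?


u . v = u_x*v_x + u_y*v_y = (-2)*(-3) + 2*(-3)
= 6 + (-6) = 0

0


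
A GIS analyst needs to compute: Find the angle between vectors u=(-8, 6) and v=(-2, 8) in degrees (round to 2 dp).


u.v = 64, |u| = sqrt(100) = 10, |v| = sqrt(68) = 8.2462
cos(theta) = u.v/(|u||v|) = 64/sqrt(6800) = 0.776114
theta = acos(0.776114) = 39.09 degrees

39.09 degrees


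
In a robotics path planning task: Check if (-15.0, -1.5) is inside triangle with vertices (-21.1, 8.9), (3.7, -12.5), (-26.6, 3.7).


Cross products: AB x AP = -127.38, BC x BP = -30.36, CA x CP = -88.92
All same sign? yes

Yes, inside


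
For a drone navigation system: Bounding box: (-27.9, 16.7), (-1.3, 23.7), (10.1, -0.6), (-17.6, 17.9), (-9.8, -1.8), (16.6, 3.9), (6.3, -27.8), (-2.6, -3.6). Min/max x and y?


x range: [-27.9, 16.6]
y range: [-27.8, 23.7]
Bounding box: (-27.9,-27.8) to (16.6,23.7)

(-27.9,-27.8) to (16.6,23.7)


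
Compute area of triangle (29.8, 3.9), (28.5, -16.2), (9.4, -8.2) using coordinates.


Area = |x_A(y_B-y_C) + x_B(y_C-y_A) + x_C(y_A-y_B)|/2
= |(-238.4) + (-344.85) + 188.94|/2
= 394.31/2 = 197.155

197.155


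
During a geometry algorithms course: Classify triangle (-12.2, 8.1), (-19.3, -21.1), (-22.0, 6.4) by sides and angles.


Side lengths squared: AB^2=903.05, BC^2=763.54, CA^2=98.93
Sorted: [98.93, 763.54, 903.05]
By sides: Scalene, By angles: Obtuse

Scalene, Obtuse


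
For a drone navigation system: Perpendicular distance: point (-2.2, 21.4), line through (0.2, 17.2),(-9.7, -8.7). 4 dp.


|cross product| = 103.74
|line direction| = sqrt(768.82) = 27.7276
Distance = 103.74/sqrt(768.82) = 3.7414

3.7414


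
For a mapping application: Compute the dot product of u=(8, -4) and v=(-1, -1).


u . v = u_x*v_x + u_y*v_y = 8*(-1) + (-4)*(-1)
= (-8) + 4 = -4

-4


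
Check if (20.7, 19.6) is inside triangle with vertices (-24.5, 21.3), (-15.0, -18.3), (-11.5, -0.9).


Cross products: AB x AP = 1773.77, BC x BP = -488.53, CA x CP = -981.34
All same sign? no

No, outside


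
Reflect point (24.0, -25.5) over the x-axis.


Reflection over x-axis: (x,y) -> (x,-y)
(24, -25.5) -> (24, 25.5)

(24, 25.5)


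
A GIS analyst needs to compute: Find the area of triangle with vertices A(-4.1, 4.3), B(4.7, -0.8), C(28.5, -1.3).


Area = |x_A(y_B-y_C) + x_B(y_C-y_A) + x_C(y_A-y_B)|/2
= |(-2.05) + (-26.32) + 145.35|/2
= 116.98/2 = 58.49

58.49


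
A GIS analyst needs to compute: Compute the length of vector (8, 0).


|u| = sqrt(8^2 + 0^2) = sqrt(64) = 8

8


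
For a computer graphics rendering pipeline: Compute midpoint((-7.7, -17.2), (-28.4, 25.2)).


M = (((-7.7)+(-28.4))/2, ((-17.2)+25.2)/2)
= (-18.05, 4)

(-18.05, 4)


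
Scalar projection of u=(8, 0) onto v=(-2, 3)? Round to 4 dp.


u.v = -16, |v| = sqrt(13) = 3.6056
Scalar projection = u.v / |v| = -16 / sqrt(13) = -4.4376

-4.4376


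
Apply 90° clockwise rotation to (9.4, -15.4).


90° CW: (x,y) -> (y, -x)
(9.4,-15.4) -> (-15.4, -9.4)

(-15.4, -9.4)


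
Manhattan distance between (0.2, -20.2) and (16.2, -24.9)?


|0.2-16.2| + |(-20.2)-(-24.9)| = 16 + 4.7 = 20.7

20.7


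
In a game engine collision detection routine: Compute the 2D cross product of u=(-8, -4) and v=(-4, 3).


u x v = u_x*v_y - u_y*v_x = (-8)*3 - (-4)*(-4)
= (-24) - 16 = -40

-40


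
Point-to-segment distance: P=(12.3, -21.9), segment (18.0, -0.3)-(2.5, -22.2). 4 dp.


Project P onto AB: t = 0.7799 (clamped to [0,1])
Closest point on segment: (5.9122, -17.3789)
Distance: 7.8259

7.8259


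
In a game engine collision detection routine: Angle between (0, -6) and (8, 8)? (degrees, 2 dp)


u.v = -48, |u| = sqrt(36) = 6, |v| = sqrt(128) = 11.3137
cos(theta) = u.v/(|u||v|) = -48/sqrt(4608) = -0.707107
theta = acos(-0.707107) = 135 degrees

135 degrees


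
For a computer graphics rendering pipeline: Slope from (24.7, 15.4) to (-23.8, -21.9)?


slope = (y2-y1)/(x2-x1) = ((-21.9)-15.4)/((-23.8)-24.7) = (-37.3)/(-48.5) = 0.7691

0.7691


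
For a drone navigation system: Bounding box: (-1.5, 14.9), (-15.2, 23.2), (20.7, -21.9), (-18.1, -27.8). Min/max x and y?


x range: [-18.1, 20.7]
y range: [-27.8, 23.2]
Bounding box: (-18.1,-27.8) to (20.7,23.2)

(-18.1,-27.8) to (20.7,23.2)


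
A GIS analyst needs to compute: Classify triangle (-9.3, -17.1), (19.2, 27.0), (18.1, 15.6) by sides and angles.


Side lengths squared: AB^2=2757.06, BC^2=131.17, CA^2=1820.05
Sorted: [131.17, 1820.05, 2757.06]
By sides: Scalene, By angles: Obtuse

Scalene, Obtuse


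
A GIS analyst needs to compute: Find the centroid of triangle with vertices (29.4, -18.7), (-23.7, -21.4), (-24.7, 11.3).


Centroid = ((x_A+x_B+x_C)/3, (y_A+y_B+y_C)/3)
= ((29.4+(-23.7)+(-24.7))/3, ((-18.7)+(-21.4)+11.3)/3)
= (-6.3333, -9.6)

(-6.3333, -9.6)


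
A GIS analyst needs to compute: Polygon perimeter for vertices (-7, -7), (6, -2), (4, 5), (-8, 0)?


Sides: (-7, -7)->(6, -2): sqrt(194) = 13.928388, (6, -2)->(4, 5): sqrt(53) = 7.28011, (4, 5)->(-8, 0): sqrt(169) = 13, (-8, 0)->(-7, -7): sqrt(50) = 7.071068
Sum = 41.279566
Perimeter = 41.2796

41.2796


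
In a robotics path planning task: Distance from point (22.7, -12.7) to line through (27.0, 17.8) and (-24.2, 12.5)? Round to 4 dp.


|cross product| = 1538.81
|line direction| = sqrt(2649.53) = 51.4736
Distance = 1538.81/sqrt(2649.53) = 29.8951

29.8951


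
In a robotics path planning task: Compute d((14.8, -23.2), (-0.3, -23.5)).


dx=-15.1, dy=-0.3
d^2 = (-15.1)^2 + (-0.3)^2 = 228.1
d = sqrt(228.1) = 15.103

15.103


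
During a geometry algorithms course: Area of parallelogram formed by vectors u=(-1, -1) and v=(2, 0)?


|u x v| = |(-1)*0 - (-1)*2|
= |0 - (-2)| = 2

2


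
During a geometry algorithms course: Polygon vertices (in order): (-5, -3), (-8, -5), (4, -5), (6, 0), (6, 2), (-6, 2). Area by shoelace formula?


Shoelace sum: ((-5)*(-5) - (-8)*(-3)) + ((-8)*(-5) - 4*(-5)) + (4*0 - 6*(-5)) + (6*2 - 6*0) + (6*2 - (-6)*2) + ((-6)*(-3) - (-5)*2)
= 155
Area = |155|/2 = 77.5

77.5


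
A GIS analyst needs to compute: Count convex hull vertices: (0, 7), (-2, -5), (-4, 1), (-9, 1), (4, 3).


Convex hull vertices (CCW): (-9, 1), (-2, -5), (4, 3), (0, 7)
Count = 4

4


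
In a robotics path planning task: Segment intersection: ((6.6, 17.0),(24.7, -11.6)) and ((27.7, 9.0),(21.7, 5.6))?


Cross products: d1=-119.74, d2=113.4, d3=458.66, d4=225.52
d1*d2 < 0 and d3*d4 < 0? no

No, they don't intersect


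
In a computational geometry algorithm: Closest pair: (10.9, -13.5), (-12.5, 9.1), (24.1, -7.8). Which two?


d(P0,P1) = 32.5318, d(P0,P2) = 14.3781, d(P1,P2) = 40.3134
Closest: P0 and P2

Closest pair: (10.9, -13.5) and (24.1, -7.8), distance = 14.3781


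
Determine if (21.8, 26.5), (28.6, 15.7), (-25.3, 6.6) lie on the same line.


Cross product: (28.6-21.8)*(6.6-26.5) - (15.7-26.5)*((-25.3)-21.8)
= -644

No, not collinear


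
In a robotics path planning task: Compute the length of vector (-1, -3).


|u| = sqrt((-1)^2 + (-3)^2) = sqrt(10) = 3.1623

3.1623


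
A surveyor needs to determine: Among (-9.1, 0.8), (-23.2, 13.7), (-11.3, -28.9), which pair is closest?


d(P0,P1) = 19.1107, d(P0,P2) = 29.7814, d(P1,P2) = 44.2309
Closest: P0 and P1

Closest pair: (-9.1, 0.8) and (-23.2, 13.7), distance = 19.1107


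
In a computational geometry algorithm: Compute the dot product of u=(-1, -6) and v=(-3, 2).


u . v = u_x*v_x + u_y*v_y = (-1)*(-3) + (-6)*2
= 3 + (-12) = -9

-9


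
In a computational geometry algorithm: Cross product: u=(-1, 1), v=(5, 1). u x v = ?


u x v = u_x*v_y - u_y*v_x = (-1)*1 - 1*5
= (-1) - 5 = -6

-6


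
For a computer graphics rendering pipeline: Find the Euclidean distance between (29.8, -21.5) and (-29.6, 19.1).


dx=-59.4, dy=40.6
d^2 = (-59.4)^2 + 40.6^2 = 5176.72
d = sqrt(5176.72) = 71.9494

71.9494


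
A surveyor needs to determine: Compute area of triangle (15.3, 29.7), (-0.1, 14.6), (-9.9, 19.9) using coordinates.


Area = |x_A(y_B-y_C) + x_B(y_C-y_A) + x_C(y_A-y_B)|/2
= |(-81.09) + 0.98 + (-149.49)|/2
= 229.6/2 = 114.8

114.8


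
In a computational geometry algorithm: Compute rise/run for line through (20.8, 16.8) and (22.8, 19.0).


slope = (y2-y1)/(x2-x1) = (19-16.8)/(22.8-20.8) = 2.2/2 = 1.1

1.1


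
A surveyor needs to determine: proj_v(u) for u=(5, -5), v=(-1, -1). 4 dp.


u.v = 0, |v| = sqrt(2) = 1.4142
Scalar projection = u.v / |v| = 0 / sqrt(2) = 0

0


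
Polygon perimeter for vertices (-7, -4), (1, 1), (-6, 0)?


Sides: (-7, -4)->(1, 1): sqrt(89) = 9.433981, (1, 1)->(-6, 0): sqrt(50) = 7.071068, (-6, 0)->(-7, -4): sqrt(17) = 4.123106
Sum = 20.628155
Perimeter = 20.6282

20.6282


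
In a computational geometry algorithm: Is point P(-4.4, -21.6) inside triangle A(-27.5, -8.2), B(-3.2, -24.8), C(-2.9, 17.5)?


Cross products: AB x AP = 57.84, BC x BP = 51.72, CA x CP = 923.31
All same sign? yes

Yes, inside


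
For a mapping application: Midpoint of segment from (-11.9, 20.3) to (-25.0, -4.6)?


M = (((-11.9)+(-25))/2, (20.3+(-4.6))/2)
= (-18.45, 7.85)

(-18.45, 7.85)


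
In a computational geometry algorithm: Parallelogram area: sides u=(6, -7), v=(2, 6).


|u x v| = |6*6 - (-7)*2|
= |36 - (-14)| = 50

50


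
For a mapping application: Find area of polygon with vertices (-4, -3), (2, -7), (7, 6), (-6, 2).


Shoelace sum: ((-4)*(-7) - 2*(-3)) + (2*6 - 7*(-7)) + (7*2 - (-6)*6) + ((-6)*(-3) - (-4)*2)
= 171
Area = |171|/2 = 85.5

85.5


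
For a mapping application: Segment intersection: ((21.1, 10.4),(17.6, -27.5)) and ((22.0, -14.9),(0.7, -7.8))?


Cross products: d1=-532.5, d2=299.62, d3=122.66, d4=-709.46
d1*d2 < 0 and d3*d4 < 0? yes

Yes, they intersect


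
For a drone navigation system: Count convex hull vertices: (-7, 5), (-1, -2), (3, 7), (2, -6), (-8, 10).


Convex hull vertices (CCW): (-8, 10), (-7, 5), (2, -6), (3, 7)
Count = 4

4


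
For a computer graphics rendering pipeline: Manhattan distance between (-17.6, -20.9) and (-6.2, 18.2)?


|(-17.6)-(-6.2)| + |(-20.9)-18.2| = 11.4 + 39.1 = 50.5

50.5


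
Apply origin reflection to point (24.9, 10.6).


Reflection over origin: (x,y) -> (-x,-y)
(24.9, 10.6) -> (-24.9, -10.6)

(-24.9, -10.6)


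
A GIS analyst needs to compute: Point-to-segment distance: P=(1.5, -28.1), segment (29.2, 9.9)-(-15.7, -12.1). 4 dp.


Project P onto AB: t = 0.8319 (clamped to [0,1])
Closest point on segment: (-8.1518, -8.4016)
Distance: 21.936

21.936


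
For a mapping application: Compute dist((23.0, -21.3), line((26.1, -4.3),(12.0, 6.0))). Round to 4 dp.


|cross product| = 271.63
|line direction| = sqrt(304.9) = 17.4614
Distance = 271.63/sqrt(304.9) = 15.556

15.556


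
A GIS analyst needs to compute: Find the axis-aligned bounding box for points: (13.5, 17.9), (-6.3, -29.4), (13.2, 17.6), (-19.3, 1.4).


x range: [-19.3, 13.5]
y range: [-29.4, 17.9]
Bounding box: (-19.3,-29.4) to (13.5,17.9)

(-19.3,-29.4) to (13.5,17.9)


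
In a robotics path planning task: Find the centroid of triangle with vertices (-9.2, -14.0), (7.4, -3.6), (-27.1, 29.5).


Centroid = ((x_A+x_B+x_C)/3, (y_A+y_B+y_C)/3)
= (((-9.2)+7.4+(-27.1))/3, ((-14)+(-3.6)+29.5)/3)
= (-9.6333, 3.9667)

(-9.6333, 3.9667)


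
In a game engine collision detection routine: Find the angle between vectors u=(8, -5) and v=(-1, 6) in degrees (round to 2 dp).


u.v = -38, |u| = sqrt(89) = 9.434, |v| = sqrt(37) = 6.0828
cos(theta) = u.v/(|u||v|) = -38/sqrt(3293) = -0.662198
theta = acos(-0.662198) = 131.47 degrees

131.47 degrees


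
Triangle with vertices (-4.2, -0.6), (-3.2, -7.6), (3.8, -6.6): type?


Side lengths squared: AB^2=50, BC^2=50, CA^2=100
Sorted: [50, 50, 100]
By sides: Isosceles, By angles: Right

Isosceles, Right


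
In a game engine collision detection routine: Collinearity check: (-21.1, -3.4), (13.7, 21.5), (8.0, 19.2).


Cross product: (13.7-(-21.1))*(19.2-(-3.4)) - (21.5-(-3.4))*(8-(-21.1))
= 61.89

No, not collinear


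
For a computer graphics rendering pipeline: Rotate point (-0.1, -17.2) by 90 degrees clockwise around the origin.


90° CW: (x,y) -> (y, -x)
(-0.1,-17.2) -> (-17.2, 0.1)

(-17.2, 0.1)


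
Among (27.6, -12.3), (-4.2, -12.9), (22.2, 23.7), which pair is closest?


d(P0,P1) = 31.8057, d(P0,P2) = 36.4027, d(P1,P2) = 45.1278
Closest: P0 and P1

Closest pair: (27.6, -12.3) and (-4.2, -12.9), distance = 31.8057


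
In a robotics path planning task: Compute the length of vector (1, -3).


|u| = sqrt(1^2 + (-3)^2) = sqrt(10) = 3.1623

3.1623


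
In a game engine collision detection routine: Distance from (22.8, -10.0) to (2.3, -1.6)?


dx=-20.5, dy=8.4
d^2 = (-20.5)^2 + 8.4^2 = 490.81
d = sqrt(490.81) = 22.1542

22.1542


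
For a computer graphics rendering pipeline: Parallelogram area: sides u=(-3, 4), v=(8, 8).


|u x v| = |(-3)*8 - 4*8|
= |(-24) - 32| = 56

56


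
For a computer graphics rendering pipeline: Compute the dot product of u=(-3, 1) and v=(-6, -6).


u . v = u_x*v_x + u_y*v_y = (-3)*(-6) + 1*(-6)
= 18 + (-6) = 12

12


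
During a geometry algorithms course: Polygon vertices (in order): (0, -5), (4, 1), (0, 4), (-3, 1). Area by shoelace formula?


Shoelace sum: (0*1 - 4*(-5)) + (4*4 - 0*1) + (0*1 - (-3)*4) + ((-3)*(-5) - 0*1)
= 63
Area = |63|/2 = 31.5

31.5


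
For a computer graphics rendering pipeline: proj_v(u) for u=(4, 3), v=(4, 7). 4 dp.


u.v = 37, |v| = sqrt(65) = 8.0623
Scalar projection = u.v / |v| = 37 / sqrt(65) = 4.5893

4.5893


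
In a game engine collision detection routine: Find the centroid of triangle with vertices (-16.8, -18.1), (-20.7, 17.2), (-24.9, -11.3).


Centroid = ((x_A+x_B+x_C)/3, (y_A+y_B+y_C)/3)
= (((-16.8)+(-20.7)+(-24.9))/3, ((-18.1)+17.2+(-11.3))/3)
= (-20.8, -4.0667)

(-20.8, -4.0667)


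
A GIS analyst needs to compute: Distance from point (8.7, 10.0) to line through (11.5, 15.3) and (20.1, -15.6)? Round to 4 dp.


|cross product| = 132.1
|line direction| = sqrt(1028.77) = 32.0744
Distance = 132.1/sqrt(1028.77) = 4.1185

4.1185


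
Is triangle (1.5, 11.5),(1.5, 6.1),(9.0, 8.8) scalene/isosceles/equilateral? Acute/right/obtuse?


Side lengths squared: AB^2=29.16, BC^2=63.54, CA^2=63.54
Sorted: [29.16, 63.54, 63.54]
By sides: Isosceles, By angles: Acute

Isosceles, Acute


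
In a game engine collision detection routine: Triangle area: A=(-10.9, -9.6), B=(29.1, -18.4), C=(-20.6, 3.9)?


Area = |x_A(y_B-y_C) + x_B(y_C-y_A) + x_C(y_A-y_B)|/2
= |243.07 + 392.85 + (-181.28)|/2
= 454.64/2 = 227.32

227.32


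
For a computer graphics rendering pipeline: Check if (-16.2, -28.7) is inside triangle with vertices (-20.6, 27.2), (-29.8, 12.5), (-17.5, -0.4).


Cross products: AB x AP = 578.96, BC x BP = -331.32, CA x CP = 51.85
All same sign? no

No, outside


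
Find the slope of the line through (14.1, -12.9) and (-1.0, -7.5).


slope = (y2-y1)/(x2-x1) = ((-7.5)-(-12.9))/((-1)-14.1) = 5.4/(-15.1) = -0.3576

-0.3576


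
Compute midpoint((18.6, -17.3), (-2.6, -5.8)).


M = ((18.6+(-2.6))/2, ((-17.3)+(-5.8))/2)
= (8, -11.55)

(8, -11.55)


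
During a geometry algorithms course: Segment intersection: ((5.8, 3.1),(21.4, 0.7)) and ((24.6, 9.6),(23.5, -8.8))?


Cross products: d1=-338.77, d2=-49.09, d3=146.52, d4=-143.16
d1*d2 < 0 and d3*d4 < 0? no

No, they don't intersect


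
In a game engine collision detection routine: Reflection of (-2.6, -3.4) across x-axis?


Reflection over x-axis: (x,y) -> (x,-y)
(-2.6, -3.4) -> (-2.6, 3.4)

(-2.6, 3.4)


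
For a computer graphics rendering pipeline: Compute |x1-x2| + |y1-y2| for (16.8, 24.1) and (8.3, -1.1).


|16.8-8.3| + |24.1-(-1.1)| = 8.5 + 25.2 = 33.7

33.7


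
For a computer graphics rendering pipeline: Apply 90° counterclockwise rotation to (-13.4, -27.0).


90° CCW: (x,y) -> (-y, x)
(-13.4,-27) -> (27, -13.4)

(27, -13.4)


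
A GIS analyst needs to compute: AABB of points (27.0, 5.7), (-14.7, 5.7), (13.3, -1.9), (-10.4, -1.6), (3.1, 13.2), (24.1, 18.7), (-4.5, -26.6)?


x range: [-14.7, 27]
y range: [-26.6, 18.7]
Bounding box: (-14.7,-26.6) to (27,18.7)

(-14.7,-26.6) to (27,18.7)


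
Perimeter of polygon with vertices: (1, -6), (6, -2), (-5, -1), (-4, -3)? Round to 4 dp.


Sides: (1, -6)->(6, -2): sqrt(41) = 6.403124, (6, -2)->(-5, -1): sqrt(122) = 11.045361, (-5, -1)->(-4, -3): sqrt(5) = 2.236068, (-4, -3)->(1, -6): sqrt(34) = 5.830952
Sum = 25.515505
Perimeter = 25.5155

25.5155


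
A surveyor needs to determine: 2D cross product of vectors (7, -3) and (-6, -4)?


u x v = u_x*v_y - u_y*v_x = 7*(-4) - (-3)*(-6)
= (-28) - 18 = -46

-46


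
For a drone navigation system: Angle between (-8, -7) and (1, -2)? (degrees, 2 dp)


u.v = 6, |u| = sqrt(113) = 10.6301, |v| = sqrt(5) = 2.2361
cos(theta) = u.v/(|u||v|) = 6/sqrt(565) = 0.252422
theta = acos(0.252422) = 75.38 degrees

75.38 degrees


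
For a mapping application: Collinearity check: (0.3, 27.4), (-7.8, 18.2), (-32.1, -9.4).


Cross product: ((-7.8)-0.3)*((-9.4)-27.4) - (18.2-27.4)*((-32.1)-0.3)
= 0

Yes, collinear


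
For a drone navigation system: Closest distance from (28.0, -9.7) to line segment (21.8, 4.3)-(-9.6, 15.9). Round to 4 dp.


Project P onto AB: t = 0 (clamped to [0,1])
Closest point on segment: (21.8, 4.3)
Distance: 15.3114

15.3114


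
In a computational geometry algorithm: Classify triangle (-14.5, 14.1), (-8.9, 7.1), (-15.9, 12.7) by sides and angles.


Side lengths squared: AB^2=80.36, BC^2=80.36, CA^2=3.92
Sorted: [3.92, 80.36, 80.36]
By sides: Isosceles, By angles: Acute

Isosceles, Acute


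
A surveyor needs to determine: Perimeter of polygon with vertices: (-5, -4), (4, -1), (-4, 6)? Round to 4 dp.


Sides: (-5, -4)->(4, -1): sqrt(90) = 9.486833, (4, -1)->(-4, 6): sqrt(113) = 10.630146, (-4, 6)->(-5, -4): sqrt(101) = 10.049876
Sum = 30.166855
Perimeter = 30.1669

30.1669


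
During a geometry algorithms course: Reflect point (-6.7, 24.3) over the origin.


Reflection over origin: (x,y) -> (-x,-y)
(-6.7, 24.3) -> (6.7, -24.3)

(6.7, -24.3)


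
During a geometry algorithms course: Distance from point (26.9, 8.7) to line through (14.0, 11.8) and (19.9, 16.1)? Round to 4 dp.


|cross product| = 73.76
|line direction| = sqrt(53.3) = 7.3007
Distance = 73.76/sqrt(53.3) = 10.1032

10.1032


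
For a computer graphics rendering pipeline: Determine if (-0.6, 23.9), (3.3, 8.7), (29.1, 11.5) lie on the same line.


Cross product: (3.3-(-0.6))*(11.5-23.9) - (8.7-23.9)*(29.1-(-0.6))
= 403.08

No, not collinear


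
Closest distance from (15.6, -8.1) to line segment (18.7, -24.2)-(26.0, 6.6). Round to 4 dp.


Project P onto AB: t = 0.4723 (clamped to [0,1])
Closest point on segment: (22.1481, -9.652)
Distance: 6.7295

6.7295


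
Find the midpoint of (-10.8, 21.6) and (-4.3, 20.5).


M = (((-10.8)+(-4.3))/2, (21.6+20.5)/2)
= (-7.55, 21.05)

(-7.55, 21.05)


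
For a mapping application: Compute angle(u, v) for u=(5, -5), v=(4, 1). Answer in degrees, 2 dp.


u.v = 15, |u| = sqrt(50) = 7.0711, |v| = sqrt(17) = 4.1231
cos(theta) = u.v/(|u||v|) = 15/sqrt(850) = 0.514496
theta = acos(0.514496) = 59.04 degrees

59.04 degrees


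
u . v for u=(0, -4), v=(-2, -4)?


u . v = u_x*v_x + u_y*v_y = 0*(-2) + (-4)*(-4)
= 0 + 16 = 16

16


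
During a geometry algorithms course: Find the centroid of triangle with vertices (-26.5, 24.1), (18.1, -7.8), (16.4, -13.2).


Centroid = ((x_A+x_B+x_C)/3, (y_A+y_B+y_C)/3)
= (((-26.5)+18.1+16.4)/3, (24.1+(-7.8)+(-13.2))/3)
= (2.6667, 1.0333)

(2.6667, 1.0333)


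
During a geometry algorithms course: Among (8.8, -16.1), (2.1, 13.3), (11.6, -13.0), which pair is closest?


d(P0,P1) = 30.1538, d(P0,P2) = 4.1773, d(P1,P2) = 27.9632
Closest: P0 and P2

Closest pair: (8.8, -16.1) and (11.6, -13.0), distance = 4.1773


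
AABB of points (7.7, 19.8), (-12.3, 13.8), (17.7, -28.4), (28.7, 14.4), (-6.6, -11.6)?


x range: [-12.3, 28.7]
y range: [-28.4, 19.8]
Bounding box: (-12.3,-28.4) to (28.7,19.8)

(-12.3,-28.4) to (28.7,19.8)


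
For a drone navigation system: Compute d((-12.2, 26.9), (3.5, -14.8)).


dx=15.7, dy=-41.7
d^2 = 15.7^2 + (-41.7)^2 = 1985.38
d = sqrt(1985.38) = 44.5576

44.5576


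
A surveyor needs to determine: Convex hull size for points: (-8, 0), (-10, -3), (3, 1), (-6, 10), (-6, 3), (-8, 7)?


Convex hull vertices (CCW): (-10, -3), (3, 1), (-6, 10), (-8, 7)
Count = 4

4


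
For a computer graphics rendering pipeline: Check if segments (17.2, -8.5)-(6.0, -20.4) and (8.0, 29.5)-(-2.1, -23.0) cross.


Cross products: d1=866.8, d2=398.99, d3=-535.08, d4=-67.27
d1*d2 < 0 and d3*d4 < 0? no

No, they don't intersect


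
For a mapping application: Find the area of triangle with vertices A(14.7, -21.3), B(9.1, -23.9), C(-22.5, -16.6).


Area = |x_A(y_B-y_C) + x_B(y_C-y_A) + x_C(y_A-y_B)|/2
= |(-107.31) + 42.77 + (-58.5)|/2
= 123.04/2 = 61.52

61.52


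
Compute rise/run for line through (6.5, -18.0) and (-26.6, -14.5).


slope = (y2-y1)/(x2-x1) = ((-14.5)-(-18))/((-26.6)-6.5) = 3.5/(-33.1) = -0.1057

-0.1057


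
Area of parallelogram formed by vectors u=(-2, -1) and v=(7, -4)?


|u x v| = |(-2)*(-4) - (-1)*7|
= |8 - (-7)| = 15

15


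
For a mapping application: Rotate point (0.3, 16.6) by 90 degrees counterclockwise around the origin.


90° CCW: (x,y) -> (-y, x)
(0.3,16.6) -> (-16.6, 0.3)

(-16.6, 0.3)


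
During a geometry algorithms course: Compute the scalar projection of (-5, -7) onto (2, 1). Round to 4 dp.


u.v = -17, |v| = sqrt(5) = 2.2361
Scalar projection = u.v / |v| = -17 / sqrt(5) = -7.6026

-7.6026


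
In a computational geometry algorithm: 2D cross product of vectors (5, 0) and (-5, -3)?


u x v = u_x*v_y - u_y*v_x = 5*(-3) - 0*(-5)
= (-15) - 0 = -15

-15


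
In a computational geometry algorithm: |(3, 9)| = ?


|u| = sqrt(3^2 + 9^2) = sqrt(90) = 9.4868

9.4868


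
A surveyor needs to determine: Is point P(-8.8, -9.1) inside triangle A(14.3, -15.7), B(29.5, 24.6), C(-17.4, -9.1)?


Cross products: AB x AP = 1031.25, BC x BP = 289.82, CA x CP = 56.76
All same sign? yes

Yes, inside


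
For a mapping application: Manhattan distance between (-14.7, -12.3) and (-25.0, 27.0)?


|(-14.7)-(-25)| + |(-12.3)-27| = 10.3 + 39.3 = 49.6

49.6


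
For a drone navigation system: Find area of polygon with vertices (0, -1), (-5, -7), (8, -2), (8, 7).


Shoelace sum: (0*(-7) - (-5)*(-1)) + ((-5)*(-2) - 8*(-7)) + (8*7 - 8*(-2)) + (8*(-1) - 0*7)
= 125
Area = |125|/2 = 62.5

62.5


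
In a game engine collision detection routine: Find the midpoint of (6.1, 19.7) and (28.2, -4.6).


M = ((6.1+28.2)/2, (19.7+(-4.6))/2)
= (17.15, 7.55)

(17.15, 7.55)


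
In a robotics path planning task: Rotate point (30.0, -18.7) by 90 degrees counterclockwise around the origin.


90° CCW: (x,y) -> (-y, x)
(30,-18.7) -> (18.7, 30)

(18.7, 30)


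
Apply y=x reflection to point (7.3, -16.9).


Reflection over y=x: (x,y) -> (y,x)
(7.3, -16.9) -> (-16.9, 7.3)

(-16.9, 7.3)


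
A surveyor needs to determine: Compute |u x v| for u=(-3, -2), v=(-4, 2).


|u x v| = |(-3)*2 - (-2)*(-4)|
= |(-6) - 8| = 14

14


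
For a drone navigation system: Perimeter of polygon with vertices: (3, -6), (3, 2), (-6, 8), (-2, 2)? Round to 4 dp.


Sides: (3, -6)->(3, 2): sqrt(64) = 8, (3, 2)->(-6, 8): sqrt(117) = 10.816654, (-6, 8)->(-2, 2): sqrt(52) = 7.211103, (-2, 2)->(3, -6): sqrt(89) = 9.433981
Sum = 35.461738
Perimeter = 35.4617

35.4617


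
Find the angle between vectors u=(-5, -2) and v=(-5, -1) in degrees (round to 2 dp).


u.v = 27, |u| = sqrt(29) = 5.3852, |v| = sqrt(26) = 5.099
cos(theta) = u.v/(|u||v|) = 27/sqrt(754) = 0.983282
theta = acos(0.983282) = 10.49 degrees

10.49 degrees


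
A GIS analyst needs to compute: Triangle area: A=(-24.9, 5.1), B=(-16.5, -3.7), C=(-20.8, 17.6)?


Area = |x_A(y_B-y_C) + x_B(y_C-y_A) + x_C(y_A-y_B)|/2
= |530.37 + (-206.25) + (-183.04)|/2
= 141.08/2 = 70.54

70.54


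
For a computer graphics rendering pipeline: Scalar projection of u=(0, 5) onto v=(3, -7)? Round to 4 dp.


u.v = -35, |v| = sqrt(58) = 7.6158
Scalar projection = u.v / |v| = -35 / sqrt(58) = -4.5957

-4.5957


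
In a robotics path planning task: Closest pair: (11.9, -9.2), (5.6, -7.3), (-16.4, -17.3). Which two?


d(P0,P1) = 6.5803, d(P0,P2) = 29.4364, d(P1,P2) = 24.1661
Closest: P0 and P1

Closest pair: (11.9, -9.2) and (5.6, -7.3), distance = 6.5803


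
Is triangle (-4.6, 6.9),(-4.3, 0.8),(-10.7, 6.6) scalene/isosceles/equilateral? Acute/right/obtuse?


Side lengths squared: AB^2=37.3, BC^2=74.6, CA^2=37.3
Sorted: [37.3, 37.3, 74.6]
By sides: Isosceles, By angles: Right

Isosceles, Right


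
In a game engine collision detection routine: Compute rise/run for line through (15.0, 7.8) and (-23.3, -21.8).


slope = (y2-y1)/(x2-x1) = ((-21.8)-7.8)/((-23.3)-15) = (-29.6)/(-38.3) = 0.7728

0.7728


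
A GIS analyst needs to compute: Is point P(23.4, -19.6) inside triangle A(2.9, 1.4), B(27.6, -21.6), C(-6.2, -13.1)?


Cross products: AB x AP = -47.2, BC x BP = -31.9, CA x CP = -488.35
All same sign? yes

Yes, inside


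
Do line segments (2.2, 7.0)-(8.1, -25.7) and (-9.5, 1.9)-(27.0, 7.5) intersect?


Cross products: d1=120.63, d2=-1105.96, d3=-412.68, d4=813.91
d1*d2 < 0 and d3*d4 < 0? yes

Yes, they intersect


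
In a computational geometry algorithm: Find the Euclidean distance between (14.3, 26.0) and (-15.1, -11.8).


dx=-29.4, dy=-37.8
d^2 = (-29.4)^2 + (-37.8)^2 = 2293.2
d = sqrt(2293.2) = 47.8874

47.8874


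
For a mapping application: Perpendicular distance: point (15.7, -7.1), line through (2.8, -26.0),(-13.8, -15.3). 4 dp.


|cross product| = 451.77
|line direction| = sqrt(390.05) = 19.7497
Distance = 451.77/sqrt(390.05) = 22.8748

22.8748


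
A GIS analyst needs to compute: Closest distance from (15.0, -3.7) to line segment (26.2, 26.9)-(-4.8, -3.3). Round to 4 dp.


Project P onto AB: t = 0.6787 (clamped to [0,1])
Closest point on segment: (5.1588, 6.4018)
Distance: 14.103

14.103


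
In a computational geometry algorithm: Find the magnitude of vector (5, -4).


|u| = sqrt(5^2 + (-4)^2) = sqrt(41) = 6.4031

6.4031


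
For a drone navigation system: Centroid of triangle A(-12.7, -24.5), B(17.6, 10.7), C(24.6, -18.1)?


Centroid = ((x_A+x_B+x_C)/3, (y_A+y_B+y_C)/3)
= (((-12.7)+17.6+24.6)/3, ((-24.5)+10.7+(-18.1))/3)
= (9.8333, -10.6333)

(9.8333, -10.6333)


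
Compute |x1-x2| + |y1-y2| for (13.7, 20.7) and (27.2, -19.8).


|13.7-27.2| + |20.7-(-19.8)| = 13.5 + 40.5 = 54

54


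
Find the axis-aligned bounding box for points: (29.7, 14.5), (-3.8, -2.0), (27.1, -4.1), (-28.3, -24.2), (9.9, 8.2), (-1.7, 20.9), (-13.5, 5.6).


x range: [-28.3, 29.7]
y range: [-24.2, 20.9]
Bounding box: (-28.3,-24.2) to (29.7,20.9)

(-28.3,-24.2) to (29.7,20.9)


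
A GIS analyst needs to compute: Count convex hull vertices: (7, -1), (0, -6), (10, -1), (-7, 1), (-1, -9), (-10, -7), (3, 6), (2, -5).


Convex hull vertices (CCW): (-10, -7), (-1, -9), (10, -1), (3, 6), (-7, 1)
Count = 5

5
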